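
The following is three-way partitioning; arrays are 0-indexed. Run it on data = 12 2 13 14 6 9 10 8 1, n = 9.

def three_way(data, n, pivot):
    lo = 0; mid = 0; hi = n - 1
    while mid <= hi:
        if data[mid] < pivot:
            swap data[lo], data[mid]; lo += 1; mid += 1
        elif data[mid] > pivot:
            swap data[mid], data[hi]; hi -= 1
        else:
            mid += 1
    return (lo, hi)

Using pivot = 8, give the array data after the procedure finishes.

lo=0 mid=0 hi=8
12>8: swap(0,8), hi=7 ⇒ 1 2 13 14 6 9 10 8 12
1<8: swap(0,0), lo=1 mid=1 ⇒ 1 2 13 14 6 9 10 8 12
2<8: swap(1,1), lo=2 mid=2 ⇒ 1 2 13 14 6 9 10 8 12
13>8: swap(2,7), hi=6 ⇒ 1 2 8 14 6 9 10 13 12
8=8: mid=3
14>8: swap(3,6), hi=5 ⇒ 1 2 8 10 6 9 14 13 12
10>8: swap(3,5), hi=4 ⇒ 1 2 8 9 6 10 14 13 12
9>8: swap(3,4), hi=3 ⇒ 1 2 8 6 9 10 14 13 12
6<8: swap(2,3), lo=3 mid=4 ⇒ 1 2 6 8 9 10 14 13 12
done. lo=3 hi=3; data=1 2 6 8 9 10 14 13 12

1 2 6 8 9 10 14 13 12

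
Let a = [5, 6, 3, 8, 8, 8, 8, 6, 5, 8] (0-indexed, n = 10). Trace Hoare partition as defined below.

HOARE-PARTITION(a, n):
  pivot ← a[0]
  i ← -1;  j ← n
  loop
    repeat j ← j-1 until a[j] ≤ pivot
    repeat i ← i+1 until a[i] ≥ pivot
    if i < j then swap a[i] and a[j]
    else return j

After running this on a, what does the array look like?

[5, 3, 6, 8, 8, 8, 8, 6, 5, 8]

pivot=5
j stops at 8 (5), i stops at 0 (5); swap ⇒ [5, 6, 3, 8, 8, 8, 8, 6, 5, 8]
j stops at 2 (3), i stops at 1 (6); swap ⇒ [5, 3, 6, 8, 8, 8, 8, 6, 5, 8]
j stops at 1, i stops at 2; i≥j ⇒ return 1. a=[5, 3, 6, 8, 8, 8, 8, 6, 5, 8]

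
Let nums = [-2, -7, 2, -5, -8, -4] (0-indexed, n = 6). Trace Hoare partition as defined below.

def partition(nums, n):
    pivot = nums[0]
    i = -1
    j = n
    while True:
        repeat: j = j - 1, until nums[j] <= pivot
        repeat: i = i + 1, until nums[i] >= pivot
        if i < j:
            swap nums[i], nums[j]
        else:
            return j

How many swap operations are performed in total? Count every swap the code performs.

pivot = nums[0] = -2; i = -1, j = 6
j→5 (nums[5]=-4≤-2), i→0 (nums[0]=-2≥-2); i<j, swap → [-4, -7, 2, -5, -8, -2]
j→4 (nums[4]=-8≤-2), i→2 (nums[2]=2≥-2); i<j, swap → [-4, -7, -8, -5, 2, -2]
j→3, i→4; i≥j, return j=3. nums = [-4, -7, -8, -5, 2, -2]

2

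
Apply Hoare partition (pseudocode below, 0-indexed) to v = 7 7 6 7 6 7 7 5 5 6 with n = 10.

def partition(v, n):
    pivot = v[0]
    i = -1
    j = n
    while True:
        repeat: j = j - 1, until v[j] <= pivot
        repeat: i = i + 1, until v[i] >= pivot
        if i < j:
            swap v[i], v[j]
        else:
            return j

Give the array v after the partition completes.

pivot=7
j stops at 9 (6), i stops at 0 (7); swap ⇒ 6 7 6 7 6 7 7 5 5 7
j stops at 8 (5), i stops at 1 (7); swap ⇒ 6 5 6 7 6 7 7 5 7 7
j stops at 7 (5), i stops at 3 (7); swap ⇒ 6 5 6 5 6 7 7 7 7 7
j stops at 6 (7), i stops at 5 (7); swap ⇒ 6 5 6 5 6 7 7 7 7 7
j stops at 5, i stops at 6; i≥j ⇒ return 5. v=6 5 6 5 6 7 7 7 7 7

6 5 6 5 6 7 7 7 7 7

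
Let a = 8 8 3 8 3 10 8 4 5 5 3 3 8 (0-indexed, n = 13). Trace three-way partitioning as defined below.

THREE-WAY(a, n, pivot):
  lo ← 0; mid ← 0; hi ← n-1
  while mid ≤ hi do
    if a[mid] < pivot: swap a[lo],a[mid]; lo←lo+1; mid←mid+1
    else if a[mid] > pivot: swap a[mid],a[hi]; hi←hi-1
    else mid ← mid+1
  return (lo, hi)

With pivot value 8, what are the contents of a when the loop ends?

pivot = 8; lo=0, mid=0, hi=12
a[mid]=8=8: mid=1
a[mid]=8=8: mid=2
a[mid]=3<8: swap a[0],a[2]; lo=1,mid=3 → 3 8 8 8 3 10 8 4 5 5 3 3 8
a[mid]=8=8: mid=4
a[mid]=3<8: swap a[1],a[4]; lo=2,mid=5 → 3 3 8 8 8 10 8 4 5 5 3 3 8
a[mid]=10>8: swap a[5],a[12]; hi=11 → 3 3 8 8 8 8 8 4 5 5 3 3 10
a[mid]=8=8: mid=6
a[mid]=8=8: mid=7
a[mid]=4<8: swap a[2],a[7]; lo=3,mid=8 → 3 3 4 8 8 8 8 8 5 5 3 3 10
a[mid]=5<8: swap a[3],a[8]; lo=4,mid=9 → 3 3 4 5 8 8 8 8 8 5 3 3 10
a[mid]=5<8: swap a[4],a[9]; lo=5,mid=10 → 3 3 4 5 5 8 8 8 8 8 3 3 10
a[mid]=3<8: swap a[5],a[10]; lo=6,mid=11 → 3 3 4 5 5 3 8 8 8 8 8 3 10
a[mid]=3<8: swap a[6],a[11]; lo=7,mid=12 → 3 3 4 5 5 3 3 8 8 8 8 8 10
end: lo=7, hi=11; a = 3 3 4 5 5 3 3 8 8 8 8 8 10

3 3 4 5 5 3 3 8 8 8 8 8 10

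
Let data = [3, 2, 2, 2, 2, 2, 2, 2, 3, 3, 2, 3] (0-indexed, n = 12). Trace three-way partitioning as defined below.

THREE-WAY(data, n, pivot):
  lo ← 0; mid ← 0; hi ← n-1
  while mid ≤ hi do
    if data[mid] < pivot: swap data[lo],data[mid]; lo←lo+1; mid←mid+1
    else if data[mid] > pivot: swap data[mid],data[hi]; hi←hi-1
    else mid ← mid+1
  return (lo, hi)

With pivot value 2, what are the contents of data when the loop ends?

[2, 2, 2, 2, 2, 2, 2, 2, 3, 3, 3, 3]

pivot = 2; lo=0, mid=0, hi=11
data[mid]=3>2: swap data[0],data[11]; hi=10 → [3, 2, 2, 2, 2, 2, 2, 2, 3, 3, 2, 3]
data[mid]=3>2: swap data[0],data[10]; hi=9 → [2, 2, 2, 2, 2, 2, 2, 2, 3, 3, 3, 3]
data[mid]=2=2: mid=1
data[mid]=2=2: mid=2
data[mid]=2=2: mid=3
data[mid]=2=2: mid=4
data[mid]=2=2: mid=5
data[mid]=2=2: mid=6
data[mid]=2=2: mid=7
data[mid]=2=2: mid=8
data[mid]=3>2: swap data[8],data[9]; hi=8 → [2, 2, 2, 2, 2, 2, 2, 2, 3, 3, 3, 3]
data[mid]=3>2: swap data[8],data[8]; hi=7 → [2, 2, 2, 2, 2, 2, 2, 2, 3, 3, 3, 3]
end: lo=0, hi=7; data = [2, 2, 2, 2, 2, 2, 2, 2, 3, 3, 3, 3]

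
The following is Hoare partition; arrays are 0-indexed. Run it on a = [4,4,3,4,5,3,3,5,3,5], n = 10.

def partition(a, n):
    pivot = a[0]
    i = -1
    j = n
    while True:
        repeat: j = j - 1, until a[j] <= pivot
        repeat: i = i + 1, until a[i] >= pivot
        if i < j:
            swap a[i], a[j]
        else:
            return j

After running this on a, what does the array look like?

[3,3,3,3,5,4,4,5,4,5]

pivot=4
j stops at 8 (3), i stops at 0 (4); swap ⇒ [3,4,3,4,5,3,3,5,4,5]
j stops at 6 (3), i stops at 1 (4); swap ⇒ [3,3,3,4,5,3,4,5,4,5]
j stops at 5 (3), i stops at 3 (4); swap ⇒ [3,3,3,3,5,4,4,5,4,5]
j stops at 3, i stops at 4; i≥j ⇒ return 3. a=[3,3,3,3,5,4,4,5,4,5]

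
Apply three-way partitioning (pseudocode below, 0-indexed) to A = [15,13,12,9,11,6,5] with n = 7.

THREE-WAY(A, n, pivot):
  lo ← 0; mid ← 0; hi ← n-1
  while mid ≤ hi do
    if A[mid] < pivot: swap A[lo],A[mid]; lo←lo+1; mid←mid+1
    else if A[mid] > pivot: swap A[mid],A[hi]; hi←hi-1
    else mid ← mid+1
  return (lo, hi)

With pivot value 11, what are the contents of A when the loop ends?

lo=0 mid=0 hi=6
15>11: swap(0,6), hi=5 ⇒ [5,13,12,9,11,6,15]
5<11: swap(0,0), lo=1 mid=1 ⇒ [5,13,12,9,11,6,15]
13>11: swap(1,5), hi=4 ⇒ [5,6,12,9,11,13,15]
6<11: swap(1,1), lo=2 mid=2 ⇒ [5,6,12,9,11,13,15]
12>11: swap(2,4), hi=3 ⇒ [5,6,11,9,12,13,15]
11=11: mid=3
9<11: swap(2,3), lo=3 mid=4 ⇒ [5,6,9,11,12,13,15]
done. lo=3 hi=3; A=[5,6,9,11,12,13,15]

[5,6,9,11,12,13,15]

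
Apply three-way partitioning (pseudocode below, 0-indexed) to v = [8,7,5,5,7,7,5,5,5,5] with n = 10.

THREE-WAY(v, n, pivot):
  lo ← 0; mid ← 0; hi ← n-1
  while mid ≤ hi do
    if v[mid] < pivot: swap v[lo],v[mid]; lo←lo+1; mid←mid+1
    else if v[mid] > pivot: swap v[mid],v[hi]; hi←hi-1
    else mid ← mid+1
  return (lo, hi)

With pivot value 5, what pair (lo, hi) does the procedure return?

(0, 5)

lo=0 mid=0 hi=9
8>5: swap(0,9), hi=8 ⇒ [5,7,5,5,7,7,5,5,5,8]
5=5: mid=1
7>5: swap(1,8), hi=7 ⇒ [5,5,5,5,7,7,5,5,7,8]
5=5: mid=2
5=5: mid=3
5=5: mid=4
7>5: swap(4,7), hi=6 ⇒ [5,5,5,5,5,7,5,7,7,8]
5=5: mid=5
7>5: swap(5,6), hi=5 ⇒ [5,5,5,5,5,5,7,7,7,8]
5=5: mid=6
done. lo=0 hi=5; v=[5,5,5,5,5,5,7,7,7,8]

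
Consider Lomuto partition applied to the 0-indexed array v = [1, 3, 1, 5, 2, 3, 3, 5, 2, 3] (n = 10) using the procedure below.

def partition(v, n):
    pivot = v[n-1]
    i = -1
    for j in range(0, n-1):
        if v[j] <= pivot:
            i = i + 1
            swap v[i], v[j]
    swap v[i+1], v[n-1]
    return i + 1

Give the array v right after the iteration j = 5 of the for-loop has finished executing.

pivot = v[9] = 3; i = -1
j=0: v[0]=1 ≤ 3 → i=0, swap v[0],v[0] (no change) → [1, 3, 1, 5, 2, 3, 3, 5, 2, 3]
j=1: v[1]=3 ≤ 3 → i=1, swap v[1],v[1] (no change) → [1, 3, 1, 5, 2, 3, 3, 5, 2, 3]
j=2: v[2]=1 ≤ 3 → i=2, swap v[2],v[2] (no change) → [1, 3, 1, 5, 2, 3, 3, 5, 2, 3]
j=3: v[3]=5 > 3 → no swap
j=4: v[4]=2 ≤ 3 → i=3, swap v[3],v[4] → [1, 3, 1, 2, 5, 3, 3, 5, 2, 3]
j=5: v[5]=3 ≤ 3 → i=4, swap v[4],v[5] → [1, 3, 1, 2, 3, 5, 3, 5, 2, 3]
(after j=5) v = [1, 3, 1, 2, 3, 5, 3, 5, 2, 3]

[1, 3, 1, 2, 3, 5, 3, 5, 2, 3]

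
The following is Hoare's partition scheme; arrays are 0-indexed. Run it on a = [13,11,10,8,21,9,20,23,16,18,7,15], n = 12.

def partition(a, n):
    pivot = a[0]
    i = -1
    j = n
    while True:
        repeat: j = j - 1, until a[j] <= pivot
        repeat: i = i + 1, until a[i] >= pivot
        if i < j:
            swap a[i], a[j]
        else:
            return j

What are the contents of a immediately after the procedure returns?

pivot = a[0] = 13; i = -1, j = 12
j→10 (a[10]=7≤13), i→0 (a[0]=13≥13); i<j, swap → [7,11,10,8,21,9,20,23,16,18,13,15]
j→5 (a[5]=9≤13), i→4 (a[4]=21≥13); i<j, swap → [7,11,10,8,9,21,20,23,16,18,13,15]
j→4, i→5; i≥j, return j=4. a = [7,11,10,8,9,21,20,23,16,18,13,15]

[7,11,10,8,9,21,20,23,16,18,13,15]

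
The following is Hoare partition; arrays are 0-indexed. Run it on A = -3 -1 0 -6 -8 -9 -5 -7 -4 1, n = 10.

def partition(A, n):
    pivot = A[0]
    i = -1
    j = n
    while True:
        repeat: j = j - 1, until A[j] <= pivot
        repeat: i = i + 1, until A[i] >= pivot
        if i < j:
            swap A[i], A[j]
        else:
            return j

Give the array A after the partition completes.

-4 -7 -5 -6 -8 -9 0 -1 -3 1

pivot = A[0] = -3; i = -1, j = 10
j→8 (A[8]=-4≤-3), i→0 (A[0]=-3≥-3); i<j, swap → -4 -1 0 -6 -8 -9 -5 -7 -3 1
j→7 (A[7]=-7≤-3), i→1 (A[1]=-1≥-3); i<j, swap → -4 -7 0 -6 -8 -9 -5 -1 -3 1
j→6 (A[6]=-5≤-3), i→2 (A[2]=0≥-3); i<j, swap → -4 -7 -5 -6 -8 -9 0 -1 -3 1
j→5, i→6; i≥j, return j=5. A = -4 -7 -5 -6 -8 -9 0 -1 -3 1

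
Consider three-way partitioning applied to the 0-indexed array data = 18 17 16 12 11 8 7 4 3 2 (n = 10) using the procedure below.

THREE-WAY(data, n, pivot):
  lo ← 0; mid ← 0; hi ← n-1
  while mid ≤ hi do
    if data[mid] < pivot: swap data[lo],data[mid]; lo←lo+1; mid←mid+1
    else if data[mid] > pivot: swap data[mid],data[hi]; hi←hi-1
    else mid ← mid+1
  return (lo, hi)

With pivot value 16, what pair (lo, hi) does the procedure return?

lo=0 mid=0 hi=9
18>16: swap(0,9), hi=8 ⇒ 2 17 16 12 11 8 7 4 3 18
2<16: swap(0,0), lo=1 mid=1 ⇒ 2 17 16 12 11 8 7 4 3 18
17>16: swap(1,8), hi=7 ⇒ 2 3 16 12 11 8 7 4 17 18
3<16: swap(1,1), lo=2 mid=2 ⇒ 2 3 16 12 11 8 7 4 17 18
16=16: mid=3
12<16: swap(2,3), lo=3 mid=4 ⇒ 2 3 12 16 11 8 7 4 17 18
11<16: swap(3,4), lo=4 mid=5 ⇒ 2 3 12 11 16 8 7 4 17 18
8<16: swap(4,5), lo=5 mid=6 ⇒ 2 3 12 11 8 16 7 4 17 18
7<16: swap(5,6), lo=6 mid=7 ⇒ 2 3 12 11 8 7 16 4 17 18
4<16: swap(6,7), lo=7 mid=8 ⇒ 2 3 12 11 8 7 4 16 17 18
done. lo=7 hi=7; data=2 3 12 11 8 7 4 16 17 18

(7, 7)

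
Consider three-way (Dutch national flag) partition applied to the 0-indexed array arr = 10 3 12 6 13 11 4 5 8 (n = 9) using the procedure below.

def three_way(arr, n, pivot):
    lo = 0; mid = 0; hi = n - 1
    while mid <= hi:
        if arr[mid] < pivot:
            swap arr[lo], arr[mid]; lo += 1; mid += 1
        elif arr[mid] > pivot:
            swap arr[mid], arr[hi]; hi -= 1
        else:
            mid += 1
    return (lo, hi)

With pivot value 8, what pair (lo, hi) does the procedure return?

(4, 4)

pivot = 8; lo=0, mid=0, hi=8
arr[mid]=10>8: swap arr[0],arr[8]; hi=7 → 8 3 12 6 13 11 4 5 10
arr[mid]=8=8: mid=1
arr[mid]=3<8: swap arr[0],arr[1]; lo=1,mid=2 → 3 8 12 6 13 11 4 5 10
arr[mid]=12>8: swap arr[2],arr[7]; hi=6 → 3 8 5 6 13 11 4 12 10
arr[mid]=5<8: swap arr[1],arr[2]; lo=2,mid=3 → 3 5 8 6 13 11 4 12 10
arr[mid]=6<8: swap arr[2],arr[3]; lo=3,mid=4 → 3 5 6 8 13 11 4 12 10
arr[mid]=13>8: swap arr[4],arr[6]; hi=5 → 3 5 6 8 4 11 13 12 10
arr[mid]=4<8: swap arr[3],arr[4]; lo=4,mid=5 → 3 5 6 4 8 11 13 12 10
arr[mid]=11>8: swap arr[5],arr[5]; hi=4 → 3 5 6 4 8 11 13 12 10
end: lo=4, hi=4; arr = 3 5 6 4 8 11 13 12 10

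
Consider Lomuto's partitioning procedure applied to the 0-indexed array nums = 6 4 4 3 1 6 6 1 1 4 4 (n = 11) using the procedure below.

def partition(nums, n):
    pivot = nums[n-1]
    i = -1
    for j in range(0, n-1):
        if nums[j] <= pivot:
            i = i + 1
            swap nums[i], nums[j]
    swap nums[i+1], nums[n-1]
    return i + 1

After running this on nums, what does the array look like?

4 4 3 1 1 1 4 4 6 6 6

pivot=4, i=-1
j=0: 6>4, skip
j=1: 4≤4, i=0, swap(0,1) ⇒ 4 6 4 3 1 6 6 1 1 4 4
j=2: 4≤4, i=1, swap(1,2) ⇒ 4 4 6 3 1 6 6 1 1 4 4
j=3: 3≤4, i=2, swap(2,3) ⇒ 4 4 3 6 1 6 6 1 1 4 4
j=4: 1≤4, i=3, swap(3,4) ⇒ 4 4 3 1 6 6 6 1 1 4 4
j=5: 6>4, skip
j=6: 6>4, skip
j=7: 1≤4, i=4, swap(4,7) ⇒ 4 4 3 1 1 6 6 6 1 4 4
j=8: 1≤4, i=5, swap(5,8) ⇒ 4 4 3 1 1 1 6 6 6 4 4
j=9: 4≤4, i=6, swap(6,9) ⇒ 4 4 3 1 1 1 4 6 6 6 4
swap(7,10) ⇒ 4 4 3 1 1 1 4 4 6 6 6; return 7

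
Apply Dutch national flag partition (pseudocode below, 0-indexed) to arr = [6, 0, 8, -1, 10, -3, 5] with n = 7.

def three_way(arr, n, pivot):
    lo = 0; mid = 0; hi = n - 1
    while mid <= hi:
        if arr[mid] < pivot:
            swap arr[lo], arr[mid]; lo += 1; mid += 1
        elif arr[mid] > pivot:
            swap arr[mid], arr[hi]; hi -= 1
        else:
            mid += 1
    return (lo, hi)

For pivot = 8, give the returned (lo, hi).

pivot = 8; lo=0, mid=0, hi=6
arr[mid]=6<8: swap arr[0],arr[0]; lo=1,mid=1 → [6, 0, 8, -1, 10, -3, 5]
arr[mid]=0<8: swap arr[1],arr[1]; lo=2,mid=2 → [6, 0, 8, -1, 10, -3, 5]
arr[mid]=8=8: mid=3
arr[mid]=-1<8: swap arr[2],arr[3]; lo=3,mid=4 → [6, 0, -1, 8, 10, -3, 5]
arr[mid]=10>8: swap arr[4],arr[6]; hi=5 → [6, 0, -1, 8, 5, -3, 10]
arr[mid]=5<8: swap arr[3],arr[4]; lo=4,mid=5 → [6, 0, -1, 5, 8, -3, 10]
arr[mid]=-3<8: swap arr[4],arr[5]; lo=5,mid=6 → [6, 0, -1, 5, -3, 8, 10]
end: lo=5, hi=5; arr = [6, 0, -1, 5, -3, 8, 10]

(5, 5)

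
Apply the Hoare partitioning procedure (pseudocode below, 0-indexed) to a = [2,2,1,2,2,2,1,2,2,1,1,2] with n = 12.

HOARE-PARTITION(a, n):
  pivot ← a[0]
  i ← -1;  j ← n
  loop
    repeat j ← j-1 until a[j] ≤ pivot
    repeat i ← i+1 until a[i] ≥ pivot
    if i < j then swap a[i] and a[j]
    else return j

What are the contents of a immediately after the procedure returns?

pivot = a[0] = 2; i = -1, j = 12
j→11 (a[11]=2≤2), i→0 (a[0]=2≥2); i<j, swap → [2,2,1,2,2,2,1,2,2,1,1,2]
j→10 (a[10]=1≤2), i→1 (a[1]=2≥2); i<j, swap → [2,1,1,2,2,2,1,2,2,1,2,2]
j→9 (a[9]=1≤2), i→3 (a[3]=2≥2); i<j, swap → [2,1,1,1,2,2,1,2,2,2,2,2]
j→8 (a[8]=2≤2), i→4 (a[4]=2≥2); i<j, swap → [2,1,1,1,2,2,1,2,2,2,2,2]
j→7 (a[7]=2≤2), i→5 (a[5]=2≥2); i<j, swap → [2,1,1,1,2,2,1,2,2,2,2,2]
j→6, i→7; i≥j, return j=6. a = [2,1,1,1,2,2,1,2,2,2,2,2]

[2,1,1,1,2,2,1,2,2,2,2,2]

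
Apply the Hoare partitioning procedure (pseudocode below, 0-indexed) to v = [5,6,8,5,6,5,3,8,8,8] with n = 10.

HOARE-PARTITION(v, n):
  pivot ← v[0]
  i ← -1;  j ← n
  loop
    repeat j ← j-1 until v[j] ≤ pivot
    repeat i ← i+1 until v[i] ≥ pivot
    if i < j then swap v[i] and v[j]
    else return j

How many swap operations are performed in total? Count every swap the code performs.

3

pivot=5
j stops at 6 (3), i stops at 0 (5); swap ⇒ [3,6,8,5,6,5,5,8,8,8]
j stops at 5 (5), i stops at 1 (6); swap ⇒ [3,5,8,5,6,6,5,8,8,8]
j stops at 3 (5), i stops at 2 (8); swap ⇒ [3,5,5,8,6,6,5,8,8,8]
j stops at 2, i stops at 3; i≥j ⇒ return 2. v=[3,5,5,8,6,6,5,8,8,8]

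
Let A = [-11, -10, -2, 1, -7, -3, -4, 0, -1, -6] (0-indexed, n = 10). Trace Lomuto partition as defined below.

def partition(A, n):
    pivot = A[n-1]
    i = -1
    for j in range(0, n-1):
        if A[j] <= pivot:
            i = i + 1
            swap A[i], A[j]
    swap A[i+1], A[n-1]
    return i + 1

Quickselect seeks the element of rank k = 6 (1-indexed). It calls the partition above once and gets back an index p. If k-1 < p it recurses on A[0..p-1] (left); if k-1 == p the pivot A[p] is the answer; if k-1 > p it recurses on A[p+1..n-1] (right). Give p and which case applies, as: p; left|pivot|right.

pivot=-6, i=-1
j=0: -11≤-6, i=0, swap(0,0) ⇒ [-11, -10, -2, 1, -7, -3, -4, 0, -1, -6]
j=1: -10≤-6, i=1, swap(1,1) ⇒ [-11, -10, -2, 1, -7, -3, -4, 0, -1, -6]
j=2: -2>-6, skip
j=3: 1>-6, skip
j=4: -7≤-6, i=2, swap(2,4) ⇒ [-11, -10, -7, 1, -2, -3, -4, 0, -1, -6]
j=5: -3>-6, skip
j=6: -4>-6, skip
j=7: 0>-6, skip
j=8: -1>-6, skip
swap(3,9) ⇒ [-11, -10, -7, -6, -2, -3, -4, 0, -1, 1]; return 3
p = 3; k-1 = 5 > 3 ⇒ right

3; right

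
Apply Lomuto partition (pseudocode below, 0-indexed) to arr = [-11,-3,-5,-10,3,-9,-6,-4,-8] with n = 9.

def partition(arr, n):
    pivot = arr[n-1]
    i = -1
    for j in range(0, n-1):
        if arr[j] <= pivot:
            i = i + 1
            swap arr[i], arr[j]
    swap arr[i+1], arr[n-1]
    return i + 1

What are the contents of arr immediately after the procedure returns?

[-11,-10,-9,-8,3,-5,-6,-4,-3]

pivot=-8, i=-1
j=0: -11≤-8, i=0, swap(0,0) ⇒ [-11,-3,-5,-10,3,-9,-6,-4,-8]
j=1: -3>-8, skip
j=2: -5>-8, skip
j=3: -10≤-8, i=1, swap(1,3) ⇒ [-11,-10,-5,-3,3,-9,-6,-4,-8]
j=4: 3>-8, skip
j=5: -9≤-8, i=2, swap(2,5) ⇒ [-11,-10,-9,-3,3,-5,-6,-4,-8]
j=6: -6>-8, skip
j=7: -4>-8, skip
swap(3,8) ⇒ [-11,-10,-9,-8,3,-5,-6,-4,-3]; return 3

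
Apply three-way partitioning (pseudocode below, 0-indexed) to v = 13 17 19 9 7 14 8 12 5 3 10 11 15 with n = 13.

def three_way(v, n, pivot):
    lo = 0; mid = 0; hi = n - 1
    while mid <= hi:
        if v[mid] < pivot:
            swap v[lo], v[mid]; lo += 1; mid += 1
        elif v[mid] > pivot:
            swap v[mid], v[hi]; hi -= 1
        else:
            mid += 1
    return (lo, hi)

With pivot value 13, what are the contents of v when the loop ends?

lo=0 mid=0 hi=12
13=13: mid=1
17>13: swap(1,12), hi=11 ⇒ 13 15 19 9 7 14 8 12 5 3 10 11 17
15>13: swap(1,11), hi=10 ⇒ 13 11 19 9 7 14 8 12 5 3 10 15 17
11<13: swap(0,1), lo=1 mid=2 ⇒ 11 13 19 9 7 14 8 12 5 3 10 15 17
19>13: swap(2,10), hi=9 ⇒ 11 13 10 9 7 14 8 12 5 3 19 15 17
10<13: swap(1,2), lo=2 mid=3 ⇒ 11 10 13 9 7 14 8 12 5 3 19 15 17
9<13: swap(2,3), lo=3 mid=4 ⇒ 11 10 9 13 7 14 8 12 5 3 19 15 17
7<13: swap(3,4), lo=4 mid=5 ⇒ 11 10 9 7 13 14 8 12 5 3 19 15 17
14>13: swap(5,9), hi=8 ⇒ 11 10 9 7 13 3 8 12 5 14 19 15 17
3<13: swap(4,5), lo=5 mid=6 ⇒ 11 10 9 7 3 13 8 12 5 14 19 15 17
8<13: swap(5,6), lo=6 mid=7 ⇒ 11 10 9 7 3 8 13 12 5 14 19 15 17
12<13: swap(6,7), lo=7 mid=8 ⇒ 11 10 9 7 3 8 12 13 5 14 19 15 17
5<13: swap(7,8), lo=8 mid=9 ⇒ 11 10 9 7 3 8 12 5 13 14 19 15 17
done. lo=8 hi=8; v=11 10 9 7 3 8 12 5 13 14 19 15 17

11 10 9 7 3 8 12 5 13 14 19 15 17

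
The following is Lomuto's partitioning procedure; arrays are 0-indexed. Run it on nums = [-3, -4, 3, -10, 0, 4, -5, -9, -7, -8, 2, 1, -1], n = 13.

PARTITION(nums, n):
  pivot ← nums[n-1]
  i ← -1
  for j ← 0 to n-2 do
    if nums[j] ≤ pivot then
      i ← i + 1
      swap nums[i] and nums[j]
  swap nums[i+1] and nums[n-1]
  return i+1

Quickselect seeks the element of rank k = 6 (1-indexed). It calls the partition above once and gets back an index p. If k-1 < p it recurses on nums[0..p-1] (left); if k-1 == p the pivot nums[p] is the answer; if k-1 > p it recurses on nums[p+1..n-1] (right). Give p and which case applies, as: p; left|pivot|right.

7; left

pivot=-1, i=-1
j=0: -3≤-1, i=0, swap(0,0) ⇒ [-3, -4, 3, -10, 0, 4, -5, -9, -7, -8, 2, 1, -1]
j=1: -4≤-1, i=1, swap(1,1) ⇒ [-3, -4, 3, -10, 0, 4, -5, -9, -7, -8, 2, 1, -1]
j=2: 3>-1, skip
j=3: -10≤-1, i=2, swap(2,3) ⇒ [-3, -4, -10, 3, 0, 4, -5, -9, -7, -8, 2, 1, -1]
j=4: 0>-1, skip
j=5: 4>-1, skip
j=6: -5≤-1, i=3, swap(3,6) ⇒ [-3, -4, -10, -5, 0, 4, 3, -9, -7, -8, 2, 1, -1]
j=7: -9≤-1, i=4, swap(4,7) ⇒ [-3, -4, -10, -5, -9, 4, 3, 0, -7, -8, 2, 1, -1]
j=8: -7≤-1, i=5, swap(5,8) ⇒ [-3, -4, -10, -5, -9, -7, 3, 0, 4, -8, 2, 1, -1]
j=9: -8≤-1, i=6, swap(6,9) ⇒ [-3, -4, -10, -5, -9, -7, -8, 0, 4, 3, 2, 1, -1]
j=10: 2>-1, skip
j=11: 1>-1, skip
swap(7,12) ⇒ [-3, -4, -10, -5, -9, -7, -8, -1, 4, 3, 2, 1, 0]; return 7
p = 7; k-1 = 5 < 7 ⇒ left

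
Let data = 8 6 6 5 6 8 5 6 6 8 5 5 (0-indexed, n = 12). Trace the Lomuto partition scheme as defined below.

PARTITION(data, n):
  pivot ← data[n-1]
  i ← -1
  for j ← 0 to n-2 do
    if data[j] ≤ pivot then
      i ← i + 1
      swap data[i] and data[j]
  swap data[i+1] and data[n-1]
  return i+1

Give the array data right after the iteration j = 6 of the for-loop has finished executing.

pivot=5, i=-1
j=0: 8>5, skip
j=1: 6>5, skip
j=2: 6>5, skip
j=3: 5≤5, i=0, swap(0,3) ⇒ 5 6 6 8 6 8 5 6 6 8 5 5
j=4: 6>5, skip
j=5: 8>5, skip
j=6: 5≤5, i=1, swap(1,6) ⇒ 5 5 6 8 6 8 6 6 6 8 5 5
(after j=6) data = 5 5 6 8 6 8 6 6 6 8 5 5

5 5 6 8 6 8 6 6 6 8 5 5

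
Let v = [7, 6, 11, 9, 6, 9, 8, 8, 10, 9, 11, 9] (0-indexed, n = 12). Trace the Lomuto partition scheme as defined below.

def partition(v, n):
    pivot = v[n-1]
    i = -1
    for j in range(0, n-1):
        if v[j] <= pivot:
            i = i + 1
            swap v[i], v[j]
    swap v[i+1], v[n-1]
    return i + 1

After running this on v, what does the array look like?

pivot = v[11] = 9; i = -1
j=0: v[0]=7 ≤ 9 → i=0, swap v[0],v[0] (no change) → [7, 6, 11, 9, 6, 9, 8, 8, 10, 9, 11, 9]
j=1: v[1]=6 ≤ 9 → i=1, swap v[1],v[1] (no change) → [7, 6, 11, 9, 6, 9, 8, 8, 10, 9, 11, 9]
j=2: v[2]=11 > 9 → no swap
j=3: v[3]=9 ≤ 9 → i=2, swap v[2],v[3] → [7, 6, 9, 11, 6, 9, 8, 8, 10, 9, 11, 9]
j=4: v[4]=6 ≤ 9 → i=3, swap v[3],v[4] → [7, 6, 9, 6, 11, 9, 8, 8, 10, 9, 11, 9]
j=5: v[5]=9 ≤ 9 → i=4, swap v[4],v[5] → [7, 6, 9, 6, 9, 11, 8, 8, 10, 9, 11, 9]
j=6: v[6]=8 ≤ 9 → i=5, swap v[5],v[6] → [7, 6, 9, 6, 9, 8, 11, 8, 10, 9, 11, 9]
j=7: v[7]=8 ≤ 9 → i=6, swap v[6],v[7] → [7, 6, 9, 6, 9, 8, 8, 11, 10, 9, 11, 9]
j=8: v[8]=10 > 9 → no swap
j=9: v[9]=9 ≤ 9 → i=7, swap v[7],v[9] → [7, 6, 9, 6, 9, 8, 8, 9, 10, 11, 11, 9]
j=10: v[10]=11 > 9 → no swap
final swap v[8],v[11] → [7, 6, 9, 6, 9, 8, 8, 9, 9, 11, 11, 10]; return 8

[7, 6, 9, 6, 9, 8, 8, 9, 9, 11, 11, 10]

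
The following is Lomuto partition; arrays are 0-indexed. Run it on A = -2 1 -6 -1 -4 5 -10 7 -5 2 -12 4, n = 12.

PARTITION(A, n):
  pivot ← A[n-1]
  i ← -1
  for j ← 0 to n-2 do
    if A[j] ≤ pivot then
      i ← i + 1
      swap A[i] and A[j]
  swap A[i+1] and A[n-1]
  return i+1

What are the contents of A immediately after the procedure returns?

-2 1 -6 -1 -4 -10 -5 2 -12 4 5 7

pivot = A[11] = 4; i = -1
j=0: A[0]=-2 ≤ 4 → i=0, swap A[0],A[0] (no change) → -2 1 -6 -1 -4 5 -10 7 -5 2 -12 4
j=1: A[1]=1 ≤ 4 → i=1, swap A[1],A[1] (no change) → -2 1 -6 -1 -4 5 -10 7 -5 2 -12 4
j=2: A[2]=-6 ≤ 4 → i=2, swap A[2],A[2] (no change) → -2 1 -6 -1 -4 5 -10 7 -5 2 -12 4
j=3: A[3]=-1 ≤ 4 → i=3, swap A[3],A[3] (no change) → -2 1 -6 -1 -4 5 -10 7 -5 2 -12 4
j=4: A[4]=-4 ≤ 4 → i=4, swap A[4],A[4] (no change) → -2 1 -6 -1 -4 5 -10 7 -5 2 -12 4
j=5: A[5]=5 > 4 → no swap
j=6: A[6]=-10 ≤ 4 → i=5, swap A[5],A[6] → -2 1 -6 -1 -4 -10 5 7 -5 2 -12 4
j=7: A[7]=7 > 4 → no swap
j=8: A[8]=-5 ≤ 4 → i=6, swap A[6],A[8] → -2 1 -6 -1 -4 -10 -5 7 5 2 -12 4
j=9: A[9]=2 ≤ 4 → i=7, swap A[7],A[9] → -2 1 -6 -1 -4 -10 -5 2 5 7 -12 4
j=10: A[10]=-12 ≤ 4 → i=8, swap A[8],A[10] → -2 1 -6 -1 -4 -10 -5 2 -12 7 5 4
final swap A[9],A[11] → -2 1 -6 -1 -4 -10 -5 2 -12 4 5 7; return 9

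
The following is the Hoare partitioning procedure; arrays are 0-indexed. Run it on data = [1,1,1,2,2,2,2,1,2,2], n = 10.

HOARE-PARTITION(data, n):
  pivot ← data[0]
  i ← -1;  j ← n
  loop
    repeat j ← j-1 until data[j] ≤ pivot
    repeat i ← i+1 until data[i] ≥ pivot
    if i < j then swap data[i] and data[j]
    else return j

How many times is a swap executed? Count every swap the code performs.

pivot = data[0] = 1; i = -1, j = 10
j→7 (data[7]=1≤1), i→0 (data[0]=1≥1); i<j, swap → [1,1,1,2,2,2,2,1,2,2]
j→2 (data[2]=1≤1), i→1 (data[1]=1≥1); i<j, swap → [1,1,1,2,2,2,2,1,2,2]
j→1, i→2; i≥j, return j=1. data = [1,1,1,2,2,2,2,1,2,2]

2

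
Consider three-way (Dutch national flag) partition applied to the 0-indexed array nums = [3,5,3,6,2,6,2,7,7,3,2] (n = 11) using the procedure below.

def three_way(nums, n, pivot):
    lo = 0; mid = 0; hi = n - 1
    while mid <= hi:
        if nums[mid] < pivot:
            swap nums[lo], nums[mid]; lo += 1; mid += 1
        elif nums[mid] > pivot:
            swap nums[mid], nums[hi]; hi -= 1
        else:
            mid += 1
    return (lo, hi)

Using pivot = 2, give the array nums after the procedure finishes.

pivot = 2; lo=0, mid=0, hi=10
nums[mid]=3>2: swap nums[0],nums[10]; hi=9 → [2,5,3,6,2,6,2,7,7,3,3]
nums[mid]=2=2: mid=1
nums[mid]=5>2: swap nums[1],nums[9]; hi=8 → [2,3,3,6,2,6,2,7,7,5,3]
nums[mid]=3>2: swap nums[1],nums[8]; hi=7 → [2,7,3,6,2,6,2,7,3,5,3]
nums[mid]=7>2: swap nums[1],nums[7]; hi=6 → [2,7,3,6,2,6,2,7,3,5,3]
nums[mid]=7>2: swap nums[1],nums[6]; hi=5 → [2,2,3,6,2,6,7,7,3,5,3]
nums[mid]=2=2: mid=2
nums[mid]=3>2: swap nums[2],nums[5]; hi=4 → [2,2,6,6,2,3,7,7,3,5,3]
nums[mid]=6>2: swap nums[2],nums[4]; hi=3 → [2,2,2,6,6,3,7,7,3,5,3]
nums[mid]=2=2: mid=3
nums[mid]=6>2: swap nums[3],nums[3]; hi=2 → [2,2,2,6,6,3,7,7,3,5,3]
end: lo=0, hi=2; nums = [2,2,2,6,6,3,7,7,3,5,3]

[2,2,2,6,6,3,7,7,3,5,3]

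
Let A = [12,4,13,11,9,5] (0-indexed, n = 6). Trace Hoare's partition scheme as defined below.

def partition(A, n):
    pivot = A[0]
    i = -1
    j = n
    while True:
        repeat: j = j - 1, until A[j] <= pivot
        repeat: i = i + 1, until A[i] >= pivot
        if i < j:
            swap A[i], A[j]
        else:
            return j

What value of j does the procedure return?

pivot=12
j stops at 5 (5), i stops at 0 (12); swap ⇒ [5,4,13,11,9,12]
j stops at 4 (9), i stops at 2 (13); swap ⇒ [5,4,9,11,13,12]
j stops at 3, i stops at 4; i≥j ⇒ return 3. A=[5,4,9,11,13,12]

3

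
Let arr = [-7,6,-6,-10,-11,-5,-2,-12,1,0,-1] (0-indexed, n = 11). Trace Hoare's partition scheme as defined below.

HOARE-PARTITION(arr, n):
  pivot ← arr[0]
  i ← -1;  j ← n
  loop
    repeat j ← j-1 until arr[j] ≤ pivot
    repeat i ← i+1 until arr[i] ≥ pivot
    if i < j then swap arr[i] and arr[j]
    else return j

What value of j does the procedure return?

2

pivot=-7
j stops at 7 (-12), i stops at 0 (-7); swap ⇒ [-12,6,-6,-10,-11,-5,-2,-7,1,0,-1]
j stops at 4 (-11), i stops at 1 (6); swap ⇒ [-12,-11,-6,-10,6,-5,-2,-7,1,0,-1]
j stops at 3 (-10), i stops at 2 (-6); swap ⇒ [-12,-11,-10,-6,6,-5,-2,-7,1,0,-1]
j stops at 2, i stops at 3; i≥j ⇒ return 2. arr=[-12,-11,-10,-6,6,-5,-2,-7,1,0,-1]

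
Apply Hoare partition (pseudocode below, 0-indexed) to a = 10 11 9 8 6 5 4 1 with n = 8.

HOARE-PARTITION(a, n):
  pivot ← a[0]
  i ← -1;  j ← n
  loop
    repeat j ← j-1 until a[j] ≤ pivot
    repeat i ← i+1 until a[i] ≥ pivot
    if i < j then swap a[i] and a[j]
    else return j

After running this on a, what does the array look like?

pivot=10
j stops at 7 (1), i stops at 0 (10); swap ⇒ 1 11 9 8 6 5 4 10
j stops at 6 (4), i stops at 1 (11); swap ⇒ 1 4 9 8 6 5 11 10
j stops at 5, i stops at 6; i≥j ⇒ return 5. a=1 4 9 8 6 5 11 10

1 4 9 8 6 5 11 10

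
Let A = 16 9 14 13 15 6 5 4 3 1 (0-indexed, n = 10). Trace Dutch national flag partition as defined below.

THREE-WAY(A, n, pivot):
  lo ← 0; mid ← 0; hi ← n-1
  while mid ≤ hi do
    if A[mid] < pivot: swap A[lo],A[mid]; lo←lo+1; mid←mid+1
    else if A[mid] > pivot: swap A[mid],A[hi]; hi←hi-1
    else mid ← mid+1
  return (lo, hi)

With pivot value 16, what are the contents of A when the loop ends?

pivot = 16; lo=0, mid=0, hi=9
A[mid]=16=16: mid=1
A[mid]=9<16: swap A[0],A[1]; lo=1,mid=2 → 9 16 14 13 15 6 5 4 3 1
A[mid]=14<16: swap A[1],A[2]; lo=2,mid=3 → 9 14 16 13 15 6 5 4 3 1
A[mid]=13<16: swap A[2],A[3]; lo=3,mid=4 → 9 14 13 16 15 6 5 4 3 1
A[mid]=15<16: swap A[3],A[4]; lo=4,mid=5 → 9 14 13 15 16 6 5 4 3 1
A[mid]=6<16: swap A[4],A[5]; lo=5,mid=6 → 9 14 13 15 6 16 5 4 3 1
A[mid]=5<16: swap A[5],A[6]; lo=6,mid=7 → 9 14 13 15 6 5 16 4 3 1
A[mid]=4<16: swap A[6],A[7]; lo=7,mid=8 → 9 14 13 15 6 5 4 16 3 1
A[mid]=3<16: swap A[7],A[8]; lo=8,mid=9 → 9 14 13 15 6 5 4 3 16 1
A[mid]=1<16: swap A[8],A[9]; lo=9,mid=10 → 9 14 13 15 6 5 4 3 1 16
end: lo=9, hi=9; A = 9 14 13 15 6 5 4 3 1 16

9 14 13 15 6 5 4 3 1 16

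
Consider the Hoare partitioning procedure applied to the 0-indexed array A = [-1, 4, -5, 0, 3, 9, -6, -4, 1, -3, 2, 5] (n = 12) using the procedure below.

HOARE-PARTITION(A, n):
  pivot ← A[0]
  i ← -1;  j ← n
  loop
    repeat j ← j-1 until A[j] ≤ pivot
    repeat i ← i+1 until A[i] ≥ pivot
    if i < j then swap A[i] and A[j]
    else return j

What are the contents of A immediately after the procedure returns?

pivot = A[0] = -1; i = -1, j = 12
j→9 (A[9]=-3≤-1), i→0 (A[0]=-1≥-1); i<j, swap → [-3, 4, -5, 0, 3, 9, -6, -4, 1, -1, 2, 5]
j→7 (A[7]=-4≤-1), i→1 (A[1]=4≥-1); i<j, swap → [-3, -4, -5, 0, 3, 9, -6, 4, 1, -1, 2, 5]
j→6 (A[6]=-6≤-1), i→3 (A[3]=0≥-1); i<j, swap → [-3, -4, -5, -6, 3, 9, 0, 4, 1, -1, 2, 5]
j→3, i→4; i≥j, return j=3. A = [-3, -4, -5, -6, 3, 9, 0, 4, 1, -1, 2, 5]

[-3, -4, -5, -6, 3, 9, 0, 4, 1, -1, 2, 5]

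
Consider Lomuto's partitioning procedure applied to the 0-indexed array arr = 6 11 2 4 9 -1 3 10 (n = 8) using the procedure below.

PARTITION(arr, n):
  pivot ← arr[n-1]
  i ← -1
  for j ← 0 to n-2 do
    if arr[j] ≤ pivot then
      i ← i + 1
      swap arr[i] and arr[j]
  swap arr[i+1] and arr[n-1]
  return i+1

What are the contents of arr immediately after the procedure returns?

6 2 4 9 -1 3 10 11

pivot=10, i=-1
j=0: 6≤10, i=0, swap(0,0) ⇒ 6 11 2 4 9 -1 3 10
j=1: 11>10, skip
j=2: 2≤10, i=1, swap(1,2) ⇒ 6 2 11 4 9 -1 3 10
j=3: 4≤10, i=2, swap(2,3) ⇒ 6 2 4 11 9 -1 3 10
j=4: 9≤10, i=3, swap(3,4) ⇒ 6 2 4 9 11 -1 3 10
j=5: -1≤10, i=4, swap(4,5) ⇒ 6 2 4 9 -1 11 3 10
j=6: 3≤10, i=5, swap(5,6) ⇒ 6 2 4 9 -1 3 11 10
swap(6,7) ⇒ 6 2 4 9 -1 3 10 11; return 6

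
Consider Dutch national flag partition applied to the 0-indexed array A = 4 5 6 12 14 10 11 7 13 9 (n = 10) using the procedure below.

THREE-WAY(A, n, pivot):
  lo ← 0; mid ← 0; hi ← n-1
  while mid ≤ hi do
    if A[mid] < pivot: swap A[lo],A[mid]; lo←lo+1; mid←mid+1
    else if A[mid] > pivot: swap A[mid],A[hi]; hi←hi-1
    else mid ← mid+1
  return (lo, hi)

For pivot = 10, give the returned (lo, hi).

lo=0 mid=0 hi=9
4<10: swap(0,0), lo=1 mid=1 ⇒ 4 5 6 12 14 10 11 7 13 9
5<10: swap(1,1), lo=2 mid=2 ⇒ 4 5 6 12 14 10 11 7 13 9
6<10: swap(2,2), lo=3 mid=3 ⇒ 4 5 6 12 14 10 11 7 13 9
12>10: swap(3,9), hi=8 ⇒ 4 5 6 9 14 10 11 7 13 12
9<10: swap(3,3), lo=4 mid=4 ⇒ 4 5 6 9 14 10 11 7 13 12
14>10: swap(4,8), hi=7 ⇒ 4 5 6 9 13 10 11 7 14 12
13>10: swap(4,7), hi=6 ⇒ 4 5 6 9 7 10 11 13 14 12
7<10: swap(4,4), lo=5 mid=5 ⇒ 4 5 6 9 7 10 11 13 14 12
10=10: mid=6
11>10: swap(6,6), hi=5 ⇒ 4 5 6 9 7 10 11 13 14 12
done. lo=5 hi=5; A=4 5 6 9 7 10 11 13 14 12

(5, 5)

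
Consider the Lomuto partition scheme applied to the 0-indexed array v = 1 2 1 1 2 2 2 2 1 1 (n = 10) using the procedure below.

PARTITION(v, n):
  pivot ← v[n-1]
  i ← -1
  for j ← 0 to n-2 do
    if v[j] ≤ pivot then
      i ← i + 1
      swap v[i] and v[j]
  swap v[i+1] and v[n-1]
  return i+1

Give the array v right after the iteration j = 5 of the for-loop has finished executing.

pivot=1, i=-1
j=0: 1≤1, i=0, swap(0,0) ⇒ 1 2 1 1 2 2 2 2 1 1
j=1: 2>1, skip
j=2: 1≤1, i=1, swap(1,2) ⇒ 1 1 2 1 2 2 2 2 1 1
j=3: 1≤1, i=2, swap(2,3) ⇒ 1 1 1 2 2 2 2 2 1 1
j=4: 2>1, skip
j=5: 2>1, skip
(after j=5) v = 1 1 1 2 2 2 2 2 1 1

1 1 1 2 2 2 2 2 1 1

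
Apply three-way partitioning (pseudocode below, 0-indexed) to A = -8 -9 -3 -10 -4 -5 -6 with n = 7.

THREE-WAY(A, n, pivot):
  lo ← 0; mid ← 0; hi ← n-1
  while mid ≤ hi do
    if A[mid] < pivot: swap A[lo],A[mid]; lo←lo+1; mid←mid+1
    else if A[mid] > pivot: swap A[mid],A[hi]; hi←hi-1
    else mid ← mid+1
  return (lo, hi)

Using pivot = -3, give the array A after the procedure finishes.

-8 -9 -10 -4 -5 -6 -3

pivot = -3; lo=0, mid=0, hi=6
A[mid]=-8<-3: swap A[0],A[0]; lo=1,mid=1 → -8 -9 -3 -10 -4 -5 -6
A[mid]=-9<-3: swap A[1],A[1]; lo=2,mid=2 → -8 -9 -3 -10 -4 -5 -6
A[mid]=-3=-3: mid=3
A[mid]=-10<-3: swap A[2],A[3]; lo=3,mid=4 → -8 -9 -10 -3 -4 -5 -6
A[mid]=-4<-3: swap A[3],A[4]; lo=4,mid=5 → -8 -9 -10 -4 -3 -5 -6
A[mid]=-5<-3: swap A[4],A[5]; lo=5,mid=6 → -8 -9 -10 -4 -5 -3 -6
A[mid]=-6<-3: swap A[5],A[6]; lo=6,mid=7 → -8 -9 -10 -4 -5 -6 -3
end: lo=6, hi=6; A = -8 -9 -10 -4 -5 -6 -3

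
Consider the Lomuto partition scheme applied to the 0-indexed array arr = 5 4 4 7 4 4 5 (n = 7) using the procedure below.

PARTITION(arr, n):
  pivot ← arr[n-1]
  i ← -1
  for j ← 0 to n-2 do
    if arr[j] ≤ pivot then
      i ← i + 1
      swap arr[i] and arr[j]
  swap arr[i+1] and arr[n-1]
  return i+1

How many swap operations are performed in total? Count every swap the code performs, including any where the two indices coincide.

6

pivot = arr[6] = 5; i = -1
j=0: arr[0]=5 ≤ 5 → i=0, swap arr[0],arr[0] (no change) → 5 4 4 7 4 4 5
j=1: arr[1]=4 ≤ 5 → i=1, swap arr[1],arr[1] (no change) → 5 4 4 7 4 4 5
j=2: arr[2]=4 ≤ 5 → i=2, swap arr[2],arr[2] (no change) → 5 4 4 7 4 4 5
j=3: arr[3]=7 > 5 → no swap
j=4: arr[4]=4 ≤ 5 → i=3, swap arr[3],arr[4] → 5 4 4 4 7 4 5
j=5: arr[5]=4 ≤ 5 → i=4, swap arr[4],arr[5] → 5 4 4 4 4 7 5
final swap arr[5],arr[6] → 5 4 4 4 4 5 7; return 5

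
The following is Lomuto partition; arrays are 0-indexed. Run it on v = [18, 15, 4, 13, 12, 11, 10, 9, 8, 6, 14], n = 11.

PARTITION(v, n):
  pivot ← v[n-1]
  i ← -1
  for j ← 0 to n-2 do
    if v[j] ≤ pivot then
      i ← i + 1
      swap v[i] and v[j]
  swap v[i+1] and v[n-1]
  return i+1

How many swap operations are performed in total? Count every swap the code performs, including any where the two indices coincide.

9

pivot = v[10] = 14; i = -1
j=0: v[0]=18 > 14 → no swap
j=1: v[1]=15 > 14 → no swap
j=2: v[2]=4 ≤ 14 → i=0, swap v[0],v[2] → [4, 15, 18, 13, 12, 11, 10, 9, 8, 6, 14]
j=3: v[3]=13 ≤ 14 → i=1, swap v[1],v[3] → [4, 13, 18, 15, 12, 11, 10, 9, 8, 6, 14]
j=4: v[4]=12 ≤ 14 → i=2, swap v[2],v[4] → [4, 13, 12, 15, 18, 11, 10, 9, 8, 6, 14]
j=5: v[5]=11 ≤ 14 → i=3, swap v[3],v[5] → [4, 13, 12, 11, 18, 15, 10, 9, 8, 6, 14]
j=6: v[6]=10 ≤ 14 → i=4, swap v[4],v[6] → [4, 13, 12, 11, 10, 15, 18, 9, 8, 6, 14]
j=7: v[7]=9 ≤ 14 → i=5, swap v[5],v[7] → [4, 13, 12, 11, 10, 9, 18, 15, 8, 6, 14]
j=8: v[8]=8 ≤ 14 → i=6, swap v[6],v[8] → [4, 13, 12, 11, 10, 9, 8, 15, 18, 6, 14]
j=9: v[9]=6 ≤ 14 → i=7, swap v[7],v[9] → [4, 13, 12, 11, 10, 9, 8, 6, 18, 15, 14]
final swap v[8],v[10] → [4, 13, 12, 11, 10, 9, 8, 6, 14, 15, 18]; return 8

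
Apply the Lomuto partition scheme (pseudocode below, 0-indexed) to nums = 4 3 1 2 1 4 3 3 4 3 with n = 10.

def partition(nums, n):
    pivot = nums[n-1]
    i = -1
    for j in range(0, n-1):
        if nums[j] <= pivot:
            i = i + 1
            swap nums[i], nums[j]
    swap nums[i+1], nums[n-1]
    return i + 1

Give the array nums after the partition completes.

pivot = nums[9] = 3; i = -1
j=0: nums[0]=4 > 3 → no swap
j=1: nums[1]=3 ≤ 3 → i=0, swap nums[0],nums[1] → 3 4 1 2 1 4 3 3 4 3
j=2: nums[2]=1 ≤ 3 → i=1, swap nums[1],nums[2] → 3 1 4 2 1 4 3 3 4 3
j=3: nums[3]=2 ≤ 3 → i=2, swap nums[2],nums[3] → 3 1 2 4 1 4 3 3 4 3
j=4: nums[4]=1 ≤ 3 → i=3, swap nums[3],nums[4] → 3 1 2 1 4 4 3 3 4 3
j=5: nums[5]=4 > 3 → no swap
j=6: nums[6]=3 ≤ 3 → i=4, swap nums[4],nums[6] → 3 1 2 1 3 4 4 3 4 3
j=7: nums[7]=3 ≤ 3 → i=5, swap nums[5],nums[7] → 3 1 2 1 3 3 4 4 4 3
j=8: nums[8]=4 > 3 → no swap
final swap nums[6],nums[9] → 3 1 2 1 3 3 3 4 4 4; return 6

3 1 2 1 3 3 3 4 4 4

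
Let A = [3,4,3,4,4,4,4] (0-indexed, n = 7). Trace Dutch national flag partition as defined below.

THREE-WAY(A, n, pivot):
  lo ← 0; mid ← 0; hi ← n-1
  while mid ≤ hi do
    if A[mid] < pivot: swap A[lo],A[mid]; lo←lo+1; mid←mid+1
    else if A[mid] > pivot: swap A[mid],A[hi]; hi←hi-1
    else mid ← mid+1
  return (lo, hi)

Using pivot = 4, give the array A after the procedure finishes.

pivot = 4; lo=0, mid=0, hi=6
A[mid]=3<4: swap A[0],A[0]; lo=1,mid=1 → [3,4,3,4,4,4,4]
A[mid]=4=4: mid=2
A[mid]=3<4: swap A[1],A[2]; lo=2,mid=3 → [3,3,4,4,4,4,4]
A[mid]=4=4: mid=4
A[mid]=4=4: mid=5
A[mid]=4=4: mid=6
A[mid]=4=4: mid=7
end: lo=2, hi=6; A = [3,3,4,4,4,4,4]

[3,3,4,4,4,4,4]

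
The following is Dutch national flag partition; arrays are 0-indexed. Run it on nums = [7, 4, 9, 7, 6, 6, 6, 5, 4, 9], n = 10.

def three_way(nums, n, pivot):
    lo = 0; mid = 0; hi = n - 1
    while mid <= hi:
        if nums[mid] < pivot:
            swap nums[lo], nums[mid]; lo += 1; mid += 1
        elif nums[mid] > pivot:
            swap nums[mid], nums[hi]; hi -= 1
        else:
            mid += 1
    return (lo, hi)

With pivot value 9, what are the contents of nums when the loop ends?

[7, 4, 7, 6, 6, 6, 5, 4, 9, 9]

pivot = 9; lo=0, mid=0, hi=9
nums[mid]=7<9: swap nums[0],nums[0]; lo=1,mid=1 → [7, 4, 9, 7, 6, 6, 6, 5, 4, 9]
nums[mid]=4<9: swap nums[1],nums[1]; lo=2,mid=2 → [7, 4, 9, 7, 6, 6, 6, 5, 4, 9]
nums[mid]=9=9: mid=3
nums[mid]=7<9: swap nums[2],nums[3]; lo=3,mid=4 → [7, 4, 7, 9, 6, 6, 6, 5, 4, 9]
nums[mid]=6<9: swap nums[3],nums[4]; lo=4,mid=5 → [7, 4, 7, 6, 9, 6, 6, 5, 4, 9]
nums[mid]=6<9: swap nums[4],nums[5]; lo=5,mid=6 → [7, 4, 7, 6, 6, 9, 6, 5, 4, 9]
nums[mid]=6<9: swap nums[5],nums[6]; lo=6,mid=7 → [7, 4, 7, 6, 6, 6, 9, 5, 4, 9]
nums[mid]=5<9: swap nums[6],nums[7]; lo=7,mid=8 → [7, 4, 7, 6, 6, 6, 5, 9, 4, 9]
nums[mid]=4<9: swap nums[7],nums[8]; lo=8,mid=9 → [7, 4, 7, 6, 6, 6, 5, 4, 9, 9]
nums[mid]=9=9: mid=10
end: lo=8, hi=9; nums = [7, 4, 7, 6, 6, 6, 5, 4, 9, 9]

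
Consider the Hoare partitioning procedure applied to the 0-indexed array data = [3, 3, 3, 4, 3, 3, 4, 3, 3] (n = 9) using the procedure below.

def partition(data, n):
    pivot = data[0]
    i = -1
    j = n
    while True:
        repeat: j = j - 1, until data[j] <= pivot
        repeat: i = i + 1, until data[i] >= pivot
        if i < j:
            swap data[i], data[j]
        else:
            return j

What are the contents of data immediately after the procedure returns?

[3, 3, 3, 3, 4, 3, 4, 3, 3]

pivot=3
j stops at 8 (3), i stops at 0 (3); swap ⇒ [3, 3, 3, 4, 3, 3, 4, 3, 3]
j stops at 7 (3), i stops at 1 (3); swap ⇒ [3, 3, 3, 4, 3, 3, 4, 3, 3]
j stops at 5 (3), i stops at 2 (3); swap ⇒ [3, 3, 3, 4, 3, 3, 4, 3, 3]
j stops at 4 (3), i stops at 3 (4); swap ⇒ [3, 3, 3, 3, 4, 3, 4, 3, 3]
j stops at 3, i stops at 4; i≥j ⇒ return 3. data=[3, 3, 3, 3, 4, 3, 4, 3, 3]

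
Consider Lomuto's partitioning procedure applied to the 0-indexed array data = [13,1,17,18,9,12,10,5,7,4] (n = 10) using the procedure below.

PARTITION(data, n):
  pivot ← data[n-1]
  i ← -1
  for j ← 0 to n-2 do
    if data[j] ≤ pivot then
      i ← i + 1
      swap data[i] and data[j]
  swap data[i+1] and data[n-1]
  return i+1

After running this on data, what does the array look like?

[1,4,17,18,9,12,10,5,7,13]

pivot=4, i=-1
j=0: 13>4, skip
j=1: 1≤4, i=0, swap(0,1) ⇒ [1,13,17,18,9,12,10,5,7,4]
j=2: 17>4, skip
j=3: 18>4, skip
j=4: 9>4, skip
j=5: 12>4, skip
j=6: 10>4, skip
j=7: 5>4, skip
j=8: 7>4, skip
swap(1,9) ⇒ [1,4,17,18,9,12,10,5,7,13]; return 1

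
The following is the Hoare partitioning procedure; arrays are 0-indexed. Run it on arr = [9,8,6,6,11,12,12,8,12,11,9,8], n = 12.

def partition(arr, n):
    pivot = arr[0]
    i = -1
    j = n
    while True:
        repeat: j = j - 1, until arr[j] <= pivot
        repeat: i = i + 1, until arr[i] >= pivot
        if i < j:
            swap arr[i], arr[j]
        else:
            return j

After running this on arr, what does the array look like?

pivot = arr[0] = 9; i = -1, j = 12
j→11 (arr[11]=8≤9), i→0 (arr[0]=9≥9); i<j, swap → [8,8,6,6,11,12,12,8,12,11,9,9]
j→10 (arr[10]=9≤9), i→4 (arr[4]=11≥9); i<j, swap → [8,8,6,6,9,12,12,8,12,11,11,9]
j→7 (arr[7]=8≤9), i→5 (arr[5]=12≥9); i<j, swap → [8,8,6,6,9,8,12,12,12,11,11,9]
j→5, i→6; i≥j, return j=5. arr = [8,8,6,6,9,8,12,12,12,11,11,9]

[8,8,6,6,9,8,12,12,12,11,11,9]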